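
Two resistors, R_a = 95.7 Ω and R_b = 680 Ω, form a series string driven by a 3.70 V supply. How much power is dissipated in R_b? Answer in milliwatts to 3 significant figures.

15.5 mW

In a series string the same current flows through every resistor — find that current, then P = I²R for the one we want.
R_total = 95.7 + 680 = 775.7 Ω
I = V / R_total = 3.70 / 775.7 = 0.004770 A
P_R_b = I² × R_b = (0.004770)² × 680 = 0.01547 W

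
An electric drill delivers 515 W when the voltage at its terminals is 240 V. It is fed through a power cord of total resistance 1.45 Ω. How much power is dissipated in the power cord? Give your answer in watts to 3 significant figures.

The power cord is a series resistance carrying the load current; its dissipation is I²R_line.
I = P / V = 515 / 240 = 2.146 A through the power cord.
P_line = I² R_line = (2.146)² × 1.45 = 6.677 W

6.68 W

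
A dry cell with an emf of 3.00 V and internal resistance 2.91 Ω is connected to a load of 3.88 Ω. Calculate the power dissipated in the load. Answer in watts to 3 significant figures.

With r and R in series, I = ε/(r+R); the load dissipates I²R.
I = ε / (r + R) = 3.00 / (2.91 + 3.88) = 0.4418 A
P_load = I² R = (0.4418)² × 3.88 = 0.7574 W

0.757 W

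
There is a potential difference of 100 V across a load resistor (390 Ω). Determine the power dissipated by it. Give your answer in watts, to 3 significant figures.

25.6 W

Voltage and resistance are given, so P = V²/R is the one-step route.
P = (100 V)² / 390 Ω = 25.64 W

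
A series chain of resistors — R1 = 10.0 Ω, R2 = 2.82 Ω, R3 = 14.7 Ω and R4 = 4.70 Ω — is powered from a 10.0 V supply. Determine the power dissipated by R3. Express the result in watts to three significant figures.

Series elements share the same current, so find I first, then use P = I²R.
R_total = 10.0 + 2.82 + 14.7 + 4.70 = 32.22 Ω
I = V / R_total = 10.0 / 32.22 = 0.3104 A
P_R3 = I² × R3 = (0.3104)² × 14.7 = 1.416 W

1.42 W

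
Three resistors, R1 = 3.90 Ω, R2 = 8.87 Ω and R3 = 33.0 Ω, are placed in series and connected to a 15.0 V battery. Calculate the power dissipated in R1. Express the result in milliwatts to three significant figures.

The current is common to all series resistors; compute it, then apply P = I²R for the target.
R_total = 3.90 + 8.87 + 33.0 = 45.77 Ω
I = V / R_total = 15.0 / 45.77 = 0.3277 A
P_R1 = I² × R1 = (0.3277)² × 3.90 = 0.4189 W

419 mW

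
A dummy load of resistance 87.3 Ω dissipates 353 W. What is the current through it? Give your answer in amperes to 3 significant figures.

2.01 A

The two known quantities fix the third via I = √(P / R).
I = √(353 / 87.3) = 2.011 A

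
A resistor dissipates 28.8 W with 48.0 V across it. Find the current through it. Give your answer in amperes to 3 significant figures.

0.600 A

From P = V I = I²R = V²/R, with the two given quantities we get I = P / V.
I = 28.8 / 48.0 = 0.6000 A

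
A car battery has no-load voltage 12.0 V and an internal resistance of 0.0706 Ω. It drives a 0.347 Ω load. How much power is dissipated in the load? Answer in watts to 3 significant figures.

The internal resistance and the load are in series, so the same I flows through both; get I from ε/(r+R), then I²R for the load.
I = ε / (r + R) = 12.0 / (0.0706 + 0.347) = 28.74 A
P_load = I² R = (28.74)² × 0.347 = 286.5 W

287 W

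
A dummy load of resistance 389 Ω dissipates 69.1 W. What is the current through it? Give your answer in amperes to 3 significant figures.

0.421 A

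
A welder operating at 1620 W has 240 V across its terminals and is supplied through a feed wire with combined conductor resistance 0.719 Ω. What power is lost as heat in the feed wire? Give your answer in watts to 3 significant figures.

Line loss is just I²R for the cable — we know both I and R_line directly.
I = P / V = 1620 / 240 = 6.750 A through the feed wire.
P_line = I² R_line = (6.750)² × 0.719 = 32.76 W

32.8 W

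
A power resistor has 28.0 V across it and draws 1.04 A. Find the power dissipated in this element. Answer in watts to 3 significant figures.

29.1 W

Since both terminal voltage and current are stated, P = V I gives the power in one step.
P = 28.0 V × 1.040 A = 29.12 W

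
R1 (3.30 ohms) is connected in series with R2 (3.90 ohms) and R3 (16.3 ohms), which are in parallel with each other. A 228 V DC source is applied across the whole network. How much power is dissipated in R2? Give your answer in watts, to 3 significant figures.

Replace R2 and R3 with their parallel equivalent so the circuit becomes R1 in series with R_p.
R_p = (3.90×16.3)/(3.90+16.3) = 3.147 Ω
R_total = 3.30 + 3.147 = 6.447 Ω
I = V / R_total = 228 / 6.447 = 35.37 A
Voltage across the parallel pair: V_p = I × R_p = 35.37 × 3.147 = 111.3 V
R2 is across V_p, so use P = V²/R for that branch.
P_R2 = (111.3)² / 3.90 = 3176 W

3180 W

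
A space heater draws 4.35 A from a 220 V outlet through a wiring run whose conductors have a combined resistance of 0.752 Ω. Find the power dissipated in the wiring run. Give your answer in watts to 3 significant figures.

Line loss is just I²R for the cable — we know both I and R_line directly.
The wiring run carries the full 4.35 A.
P_line = I² R_line = (4.350)² × 0.752 = 14.23 W

14.2 W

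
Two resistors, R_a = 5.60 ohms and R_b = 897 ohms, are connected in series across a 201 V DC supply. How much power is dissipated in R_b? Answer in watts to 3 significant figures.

44.5 W

Every series element carries the same I. Get I from the total resistance, then P = I² × R_b.
R_total = 5.60 + 897 = 902.6 Ω
I = V / R_total = 201 / 902.6 = 0.2227 A
P_R_b = I² × R_b = (0.2227)² × 897 = 44.48 W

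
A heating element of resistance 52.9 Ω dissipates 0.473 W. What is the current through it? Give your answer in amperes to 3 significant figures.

0.0946 A

Rearranging the power relation for the two known quantities gives I = √(P / R).
I = √(0.473 / 52.9) = 0.09456 A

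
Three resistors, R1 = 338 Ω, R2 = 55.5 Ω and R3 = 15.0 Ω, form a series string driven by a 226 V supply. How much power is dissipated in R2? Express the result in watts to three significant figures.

Since the resistors are in series they all carry the loop current I = V/R_total; the power in any one is I²R.
R_total = 338 + 55.5 + 15.0 = 408.5 Ω
I = V / R_total = 226 / 408.5 = 0.5532 A
P_R2 = I² × R2 = (0.5532)² × 55.5 = 16.99 W

17.0 W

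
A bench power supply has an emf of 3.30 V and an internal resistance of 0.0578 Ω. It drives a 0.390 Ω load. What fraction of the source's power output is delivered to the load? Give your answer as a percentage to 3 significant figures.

87.1 %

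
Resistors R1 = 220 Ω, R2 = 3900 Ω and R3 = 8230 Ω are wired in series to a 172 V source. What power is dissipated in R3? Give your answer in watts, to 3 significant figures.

In a series string the same current flows through every resistor — find that current, then P = I²R for the one we want.
R_total = 220 + 3900 + 8230 = 12350 Ω
I = V / R_total = 172 / 12350 = 0.01393 A
P_R3 = I² × R3 = (0.01393)² × 8230 = 1.596 W

1.60 W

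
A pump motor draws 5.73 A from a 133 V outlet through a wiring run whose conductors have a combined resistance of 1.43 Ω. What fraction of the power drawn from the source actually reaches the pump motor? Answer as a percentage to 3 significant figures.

The wiring run carries the full 5.73 A.
P_line = I² R_line = (5.730)² × 1.43 = 46.95 W
P_source = V I = 133 × 5.730 = 762.1 W; P_load = 715.1 W
η = P_load / P_source = 715.1 / 762.1 = 0.9384

93.8 %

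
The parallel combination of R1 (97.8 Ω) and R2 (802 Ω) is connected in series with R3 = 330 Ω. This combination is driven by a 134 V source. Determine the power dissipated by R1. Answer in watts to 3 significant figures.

Combine R1 and R2 into their parallel equivalent first, reducing the network to two series resistors.
R_p = (97.8×802)/(97.8+802) = 87.17 Ω
R_total = R_p + 330 = 87.17 + 330 = 417.2 Ω
I = V / R_total = 134 / 417.2 = 0.3212 A
Voltage across the parallel pair: V_p = I × R_p = 0.3212 × 87.17 = 28.00 V
R1 has V_p across it, so P = V_p²/R1.
P_R1 = (28.00)² / 97.8 = 8.016 W

8.02 W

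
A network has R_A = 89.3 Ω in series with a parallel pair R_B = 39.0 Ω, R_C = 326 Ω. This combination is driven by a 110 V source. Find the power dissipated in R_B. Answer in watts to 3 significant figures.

Reduce the parallel pair to R_p first; the network is then a simple series string.
R_p = (39.0×326)/(39.0+326) = 34.83 Ω
R_total = 89.3 + 34.83 = 124.1 Ω
I = V / R_total = 110 / 124.1 = 0.8861 A
Voltage across the parallel pair: V_p = I × R_p = 0.8861 × 34.83 = 30.87 V
With V_p across R_B, its power is V_p²/R_B.
P_R_B = (30.87)² / 39.0 = 24.43 W

24.4 W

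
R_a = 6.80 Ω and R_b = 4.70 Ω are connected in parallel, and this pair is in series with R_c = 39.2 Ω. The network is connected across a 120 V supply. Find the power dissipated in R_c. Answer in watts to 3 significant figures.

Reduce the parallel combination to a single R_p; the circuit then becomes R_p in series with the remaining resistor.
R_p = (6.80×4.70)/(6.80+4.70) = 2.779 Ω
R_total = R_p + 39.2 = 2.779 + 39.2 = 41.98 Ω
I = V / R_total = 120 / 41.98 = 2.859 A
R_c is the series element, so its power is I²R.
P_R_c = (2.859)² × 39.2 = 320.3 W

320 W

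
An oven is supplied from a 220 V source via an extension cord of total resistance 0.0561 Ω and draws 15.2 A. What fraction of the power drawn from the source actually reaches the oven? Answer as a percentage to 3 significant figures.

99.6 %

The extension cord carries the full 15.2 A.
P_line = I² R_line = (15.20)² × 0.0561 = 12.96 W
P_source = V I = 220 × 15.20 = 3344 W; P_load = 3331 W
η = P_load / P_source = 3331 / 3344 = 0.9961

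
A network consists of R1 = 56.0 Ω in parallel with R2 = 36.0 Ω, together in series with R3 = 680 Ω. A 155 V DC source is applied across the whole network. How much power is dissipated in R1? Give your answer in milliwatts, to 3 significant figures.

First find R_p for the parallel pair, then treat R_p + R3 as a series loop.
R_p = (56.0×36.0)/(56.0+36.0) = 21.91 Ω
R_total = R_p + 680 = 21.91 + 680 = 701.9 Ω
I = V / R_total = 155 / 701.9 = 0.2208 A
Voltage across the parallel pair: V_p = I × R_p = 0.2208 × 21.91 = 4.839 V
R1 sits across V_p; its power is V_p²/R.
P_R1 = (4.839)² / 56.0 = 0.4181 W

418 mW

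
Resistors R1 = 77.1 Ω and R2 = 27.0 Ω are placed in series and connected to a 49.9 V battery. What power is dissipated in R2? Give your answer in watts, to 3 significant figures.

6.20 W

Since the resistors are in series they all carry the loop current I = V/R_total; the power in any one is I²R.
R_total = 77.1 + 27.0 = 104.1 Ω
I = V / R_total = 49.9 / 104.1 = 0.4793 A
P_R2 = I² × R2 = (0.4793)² × 27.0 = 6.204 W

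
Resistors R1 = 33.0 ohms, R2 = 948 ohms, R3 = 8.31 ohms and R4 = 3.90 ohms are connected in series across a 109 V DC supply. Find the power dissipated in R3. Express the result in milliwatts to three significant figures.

100 mW

In a series string the same current flows through every resistor — find that current, then P = I²R for the one we want.
R_total = 33.0 + 948 + 8.31 + 3.90 = 993.2 Ω
I = V / R_total = 109 / 993.2 = 0.1097 A
P_R3 = I² × R3 = (0.1097)² × 8.31 = 0.1001 W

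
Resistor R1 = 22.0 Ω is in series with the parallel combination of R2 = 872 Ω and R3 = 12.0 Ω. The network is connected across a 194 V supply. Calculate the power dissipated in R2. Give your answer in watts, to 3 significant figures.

First combine the parallel branches into one equivalent R_p, then R1 + R_p is a series pair.
R_p = (872×12.0)/(872+12.0) = 11.84 Ω
R_total = 22.0 + 11.84 = 33.84 Ω
I = V / R_total = 194 / 33.84 = 5.733 A
Voltage across the parallel pair: V_p = I × R_p = 5.733 × 11.84 = 67.87 V
R2 sees V_p directly, so P = V_p² / R2.
P_R2 = (67.87)² / 872 = 5.282 W

5.28 W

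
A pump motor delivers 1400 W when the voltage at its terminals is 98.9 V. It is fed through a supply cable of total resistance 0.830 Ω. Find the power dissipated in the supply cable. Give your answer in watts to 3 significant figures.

166 W

The supply cable and load are in series, so the same current flows in both; the loss is I²R_line.
I = P / V = 1400 / 98.9 = 14.16 A through the supply cable.
P_line = I² R_line = (14.16)² × 0.830 = 166.3 W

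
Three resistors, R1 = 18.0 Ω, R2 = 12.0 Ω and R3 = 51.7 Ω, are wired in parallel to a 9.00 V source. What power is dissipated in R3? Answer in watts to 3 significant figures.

1.57 W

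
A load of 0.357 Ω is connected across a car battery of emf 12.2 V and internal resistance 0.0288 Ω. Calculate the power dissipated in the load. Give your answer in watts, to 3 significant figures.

357 W

Load and internal resistance form a series loop — compute the loop current, then the load power via I²R.
I = ε / (r + R) = 12.2 / (0.0288 + 0.357) = 31.62 A
P_load = I² R = (31.62)² × 0.357 = 357.0 W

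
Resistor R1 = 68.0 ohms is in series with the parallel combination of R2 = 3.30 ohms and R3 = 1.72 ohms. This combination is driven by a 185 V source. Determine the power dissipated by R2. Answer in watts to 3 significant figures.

2.77 W

Replace R2 and R3 with their parallel equivalent so the circuit becomes R1 in series with R_p.
R_p = (3.30×1.72)/(3.30+1.72) = 1.131 Ω
R_total = 68.0 + 1.131 = 69.13 Ω
I = V / R_total = 185 / 69.13 = 2.676 A
Voltage across the parallel pair: V_p = I × R_p = 2.676 × 1.131 = 3.026 V
R2 sees V_p directly, so P = V_p² / R2.
P_R2 = (3.026)² / 3.30 = 2.774 W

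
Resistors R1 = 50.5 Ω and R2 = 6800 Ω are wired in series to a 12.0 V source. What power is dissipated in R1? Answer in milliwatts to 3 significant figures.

0.155 mW

In a series string the same current flows through every resistor — find that current, then P = I²R for the one we want.
R_total = 50.5 + 6800 = 6850 Ω
I = V / R_total = 12.0 / 6850 = 0.001752 A
P_R1 = I² × R1 = (0.001752)² × 50.5 = 0.0001550 W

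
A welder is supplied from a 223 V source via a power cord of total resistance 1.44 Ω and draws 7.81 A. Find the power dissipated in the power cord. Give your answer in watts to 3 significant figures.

The power cord is a series resistance carrying the load current; its dissipation is I²R_line.
The power cord carries the full 7.81 A.
P_line = I² R_line = (7.810)² × 1.44 = 87.83 W

87.8 W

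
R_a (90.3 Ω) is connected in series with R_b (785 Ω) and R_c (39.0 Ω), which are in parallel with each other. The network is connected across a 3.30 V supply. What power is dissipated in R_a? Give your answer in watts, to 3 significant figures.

Reduce the parallel pair to R_p first; the network is then a simple series string.
R_p = (785×39.0)/(785+39.0) = 37.15 Ω
R_total = 90.3 + 37.15 = 127.5 Ω
I = V / R_total = 3.30 / 127.5 = 0.02589 A
The full supply current passes through R_a: P = I²R.
P_R_a = (0.02589)² × 90.3 = 0.06054 W

0.0605 W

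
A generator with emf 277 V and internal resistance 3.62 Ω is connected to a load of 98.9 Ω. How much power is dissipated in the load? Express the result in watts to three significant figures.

722 W

The internal resistance and the load are in series, so the same I flows through both; get I from ε/(r+R), then I²R for the load.
I = ε / (r + R) = 277 / (3.62 + 98.9) = 2.702 A
P_load = I² R = (2.702)² × 98.9 = 722.0 W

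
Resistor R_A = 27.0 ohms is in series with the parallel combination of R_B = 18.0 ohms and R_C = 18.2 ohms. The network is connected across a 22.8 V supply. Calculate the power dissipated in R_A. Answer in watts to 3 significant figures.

10.8 W

Replace R_B and R_C with their parallel equivalent so the circuit becomes R_A in series with R_p.
R_p = (18.0×18.2)/(18.0+18.2) = 9.050 Ω
R_total = 27.0 + 9.050 = 36.05 Ω
I = V / R_total = 22.8 / 36.05 = 0.6325 A
The full supply current passes through R_A: P = I²R.
P_R_A = (0.6325)² × 27.0 = 10.80 W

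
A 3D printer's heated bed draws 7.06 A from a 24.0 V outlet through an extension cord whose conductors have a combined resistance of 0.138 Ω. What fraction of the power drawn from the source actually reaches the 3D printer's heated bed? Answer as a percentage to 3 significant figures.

The extension cord carries the full 7.06 A.
P_line = I² R_line = (7.060)² × 0.138 = 6.878 W
P_source = V I = 24.0 × 7.060 = 169.4 W; P_load = 162.6 W
η = P_load / P_source = 162.6 / 169.4 = 0.9594

95.9 %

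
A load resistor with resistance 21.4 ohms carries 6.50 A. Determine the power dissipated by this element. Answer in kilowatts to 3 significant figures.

0.904 kW

Knowing I and R, the power is just I²R — no need to find V first.
P = (6.500 A)² × 21.4 Ω = 904.1 W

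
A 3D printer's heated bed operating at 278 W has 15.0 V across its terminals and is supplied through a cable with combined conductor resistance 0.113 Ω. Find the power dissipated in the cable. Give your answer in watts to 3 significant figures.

The cable is a series resistance carrying the load current; its dissipation is I²R_line.
I = P / V = 278 / 15.0 = 18.53 A through the cable.
P_line = I² R_line = (18.53)² × 0.113 = 38.81 W

38.8 W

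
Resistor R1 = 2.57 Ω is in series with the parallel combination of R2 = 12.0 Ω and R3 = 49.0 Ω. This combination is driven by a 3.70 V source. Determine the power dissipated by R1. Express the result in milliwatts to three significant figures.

236 mW

First combine the parallel branches into one equivalent R_p, then R1 + R_p is a series pair.
R_p = (12.0×49.0)/(12.0+49.0) = 9.639 Ω
R_total = 2.57 + 9.639 = 12.21 Ω
I = V / R_total = 3.70 / 12.21 = 0.3030 A
All the current flows through R1; use P = I²R.
P_R1 = (0.3030)² × 2.57 = 0.2360 W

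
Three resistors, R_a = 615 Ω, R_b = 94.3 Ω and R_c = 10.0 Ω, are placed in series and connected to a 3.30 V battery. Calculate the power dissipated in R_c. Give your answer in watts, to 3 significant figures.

In a series string the same current flows through every resistor — find that current, then P = I²R for the one we want.
R_total = 615 + 94.3 + 10.0 = 719.3 Ω
I = V / R_total = 3.30 / 719.3 = 0.004588 A
P_R_c = I² × R_c = (0.004588)² × 10.0 = 0.0002105 W

0.000210 W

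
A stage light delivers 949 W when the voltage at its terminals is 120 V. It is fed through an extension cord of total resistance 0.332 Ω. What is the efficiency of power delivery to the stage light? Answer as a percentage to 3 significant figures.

97.9 %

I = P / V = 949 / 120 = 7.908 A through the extension cord.
P_line = I² R_line = (7.908)² × 0.332 = 20.76 W
P_source = P_load + P_line = 949.0 + 20.76 = 969.8 W
η = P_load / P_source = 949.0 / 969.8 = 0.9786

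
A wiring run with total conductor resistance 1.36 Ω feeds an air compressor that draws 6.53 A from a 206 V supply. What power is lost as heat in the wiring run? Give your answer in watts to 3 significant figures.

Only the current and the line resistance are needed for the I²R loss.
The wiring run carries the full 6.53 A.
P_line = I² R_line = (6.530)² × 1.36 = 57.99 W

58.0 W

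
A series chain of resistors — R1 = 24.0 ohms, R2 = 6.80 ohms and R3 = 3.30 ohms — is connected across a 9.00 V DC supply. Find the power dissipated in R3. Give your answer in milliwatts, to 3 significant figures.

230 mW

Series elements share the same current, so find I first, then use P = I²R.
R_total = 24.0 + 6.80 + 3.30 = 34.10 Ω
I = V / R_total = 9.00 / 34.10 = 0.2639 A
P_R3 = I² × R3 = (0.2639)² × 3.30 = 0.2299 W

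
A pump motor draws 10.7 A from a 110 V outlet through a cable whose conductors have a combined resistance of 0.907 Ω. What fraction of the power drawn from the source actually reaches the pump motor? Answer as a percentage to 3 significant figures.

The cable carries the full 10.7 A.
P_line = I² R_line = (10.70)² × 0.907 = 103.8 W
P_source = V I = 110 × 10.70 = 1177 W; P_load = 1073 W
η = P_load / P_source = 1073 / 1177 = 0.9118

91.2 %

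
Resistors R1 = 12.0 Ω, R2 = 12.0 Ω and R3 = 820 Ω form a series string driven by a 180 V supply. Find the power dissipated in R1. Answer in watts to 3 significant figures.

0.546 W

The current is common to all series resistors; compute it, then apply P = I²R for the target.
R_total = 12.0 + 12.0 + 820 = 844.0 Ω
I = V / R_total = 180 / 844.0 = 0.2133 A
P_R1 = I² × R1 = (0.2133)² × 12.0 = 0.5458 W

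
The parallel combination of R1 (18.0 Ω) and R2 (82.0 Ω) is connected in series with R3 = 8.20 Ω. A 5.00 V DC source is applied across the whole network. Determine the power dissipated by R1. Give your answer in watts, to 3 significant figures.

0.574 W

Combine R1 and R2 into their parallel equivalent first, reducing the network to two series resistors.
R_p = (18.0×82.0)/(18.0+82.0) = 14.76 Ω
R_total = R_p + 8.20 = 14.76 + 8.20 = 22.96 Ω
I = V / R_total = 5.00 / 22.96 = 0.2178 A
Voltage across the parallel pair: V_p = I × R_p = 0.2178 × 14.76 = 3.214 V
R1 sits across V_p; its power is V_p²/R.
P_R1 = (3.214)² / 18.0 = 0.5740 W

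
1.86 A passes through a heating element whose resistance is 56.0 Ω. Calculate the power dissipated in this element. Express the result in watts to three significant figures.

194 W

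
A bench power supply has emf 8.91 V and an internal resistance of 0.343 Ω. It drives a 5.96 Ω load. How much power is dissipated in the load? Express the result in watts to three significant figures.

Find the circuit current first, then P = I²R for the load (series elements share I).
I = ε / (r + R) = 8.91 / (0.343 + 5.96) = 1.414 A
P_load = I² R = (1.414)² × 5.96 = 11.91 W

11.9 W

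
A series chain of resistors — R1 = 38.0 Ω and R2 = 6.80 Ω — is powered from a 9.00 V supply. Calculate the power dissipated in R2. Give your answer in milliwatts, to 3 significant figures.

In a series string the same current flows through every resistor — find that current, then P = I²R for the one we want.
R_total = 38.0 + 6.80 = 44.80 Ω
I = V / R_total = 9.00 / 44.80 = 0.2009 A
P_R2 = I² × R2 = (0.2009)² × 6.80 = 0.2744 W

274 mW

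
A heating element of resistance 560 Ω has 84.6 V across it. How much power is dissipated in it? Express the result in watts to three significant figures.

V and R are stated; P = V²/R avoids computing the current.
P = (84.6 V)² / 560 Ω = 12.78 W

12.8 W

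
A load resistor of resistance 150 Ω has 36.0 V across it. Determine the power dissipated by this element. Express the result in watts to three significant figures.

8.64 W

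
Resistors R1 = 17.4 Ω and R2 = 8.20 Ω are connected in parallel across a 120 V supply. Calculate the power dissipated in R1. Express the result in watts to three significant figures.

Each parallel branch sees the full supply voltage, so P = V²/R applies directly to the target branch.
P_R1 = V² / R1 = (120)² / 17.4 Ω = 827.6 W

828 W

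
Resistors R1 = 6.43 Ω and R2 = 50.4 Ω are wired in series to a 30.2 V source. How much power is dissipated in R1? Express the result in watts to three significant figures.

Series elements share the same current, so find I first, then use P = I²R.
R_total = 6.43 + 50.4 = 56.83 Ω
I = V / R_total = 30.2 / 56.83 = 0.5314 A
P_R1 = I² × R1 = (0.5314)² × 6.43 = 1.816 W

1.82 W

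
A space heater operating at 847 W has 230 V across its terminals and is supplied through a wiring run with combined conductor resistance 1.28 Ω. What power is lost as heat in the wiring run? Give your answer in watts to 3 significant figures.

17.4 W

The wiring run and load are in series, so the same current flows in both; the loss is I²R_line.
I = P / V = 847 / 230 = 3.683 A through the wiring run.
P_line = I² R_line = (3.683)² × 1.28 = 17.36 W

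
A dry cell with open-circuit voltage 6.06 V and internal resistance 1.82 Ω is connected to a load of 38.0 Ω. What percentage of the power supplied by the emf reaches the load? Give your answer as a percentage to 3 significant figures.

95.4 %

The source delivers εI, of which I²R reaches the load and I²r is lost; since I is common, η = R/(R+r).
η = R / (R + r) = 38.0 / (38.0 + 1.82) = 0.9543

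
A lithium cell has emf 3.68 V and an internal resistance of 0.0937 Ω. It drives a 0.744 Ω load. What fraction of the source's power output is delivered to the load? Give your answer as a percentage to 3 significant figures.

The source delivers εI, of which I²R reaches the load and I²r is lost; since I is common, η = R/(R+r).
η = R / (R + r) = 0.744 / (0.744 + 0.0937) = 0.8881

88.8 %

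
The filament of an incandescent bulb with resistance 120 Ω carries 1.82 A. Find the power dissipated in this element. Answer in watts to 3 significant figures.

397 W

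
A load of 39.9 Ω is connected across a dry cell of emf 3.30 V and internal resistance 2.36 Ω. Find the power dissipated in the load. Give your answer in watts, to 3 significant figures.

The internal resistance and the load are in series, so the same I flows through both; get I from ε/(r+R), then I²R for the load.
I = ε / (r + R) = 3.30 / (2.36 + 39.9) = 0.07809 A
P_load = I² R = (0.07809)² × 39.9 = 0.2433 W

0.243 W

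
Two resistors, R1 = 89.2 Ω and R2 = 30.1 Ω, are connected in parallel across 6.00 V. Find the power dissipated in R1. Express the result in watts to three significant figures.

Every branch has 6.00 V across it, so for R1 the power is simply V²/R.
P_R1 = V² / R1 = (6.00)² / 89.2 Ω = 0.4036 W

0.404 W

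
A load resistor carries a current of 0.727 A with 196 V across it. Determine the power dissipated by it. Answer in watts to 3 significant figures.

V and I are known directly — P = V I, no intermediate step needed.
P = 196 V × 0.7270 A = 142.5 W

142 W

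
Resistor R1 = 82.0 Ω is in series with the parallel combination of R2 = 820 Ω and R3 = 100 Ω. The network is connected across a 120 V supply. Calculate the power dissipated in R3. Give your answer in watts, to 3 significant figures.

Reduce the parallel pair to R_p first; the network is then a simple series string.
R_p = (820×100)/(820+100) = 89.13 Ω
R_total = 82.0 + 89.13 = 171.1 Ω
I = V / R_total = 120 / 171.1 = 0.7012 A
Voltage across the parallel pair: V_p = I × R_p = 0.7012 × 89.13 = 62.50 V
R3 is across V_p, so use P = V²/R for that branch.
P_R3 = (62.50)² / 100 = 39.06 W

39.1 W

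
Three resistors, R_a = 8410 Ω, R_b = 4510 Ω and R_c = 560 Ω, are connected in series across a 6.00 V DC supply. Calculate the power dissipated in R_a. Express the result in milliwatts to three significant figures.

1.67 mW

Series elements share the same current, so find I first, then use P = I²R.
R_total = 8410 + 4510 + 560 = 13480 Ω
I = V / R_total = 6.00 / 13480 = 0.0004451 A
P_R_a = I² × R_a = (0.0004451)² × 8410 = 0.001666 W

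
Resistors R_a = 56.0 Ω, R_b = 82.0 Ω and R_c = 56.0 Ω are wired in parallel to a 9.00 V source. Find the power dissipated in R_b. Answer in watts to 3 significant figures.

0.988 W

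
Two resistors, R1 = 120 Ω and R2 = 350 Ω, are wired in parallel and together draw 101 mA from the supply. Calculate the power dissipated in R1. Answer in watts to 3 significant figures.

0.679 W

We need the common branch voltage; get it from I_total × R_eq, then P = V²/R for the branch.
1/R_eq = 1/120 + 1/350 ⇒ R_eq = 89.36 Ω
V = I_total × R_eq = 0.1010 × 89.36 = 9.026 V
P_R1 = V² / R1 = (9.026)² / 120 = 0.6788 W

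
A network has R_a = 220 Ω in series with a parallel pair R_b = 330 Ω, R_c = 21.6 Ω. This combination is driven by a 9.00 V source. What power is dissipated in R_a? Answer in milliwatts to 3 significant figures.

309 mW

Collapse R_b‖R_c to a single equivalent, reducing the network to two series elements.
R_p = (330×21.6)/(330+21.6) = 20.27 Ω
R_total = 220 + 20.27 = 240.3 Ω
I = V / R_total = 9.00 / 240.3 = 0.03746 A
The full supply current passes through R_a: P = I²R.
P_R_a = (0.03746)² × 220 = 0.3087 W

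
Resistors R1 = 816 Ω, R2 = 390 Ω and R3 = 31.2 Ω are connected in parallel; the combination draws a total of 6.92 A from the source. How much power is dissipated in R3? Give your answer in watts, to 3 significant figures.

Only the total current is stated, so first find the parallel equivalent to get the voltage across the combination.
1/R_eq = 1/816 + 1/390 + 1/31.2 ⇒ R_eq = 27.90 Ω
V = I_total × R_eq = 6.920 × 27.90 = 193.1 V
P_R3 = V² / R3 = (193.1)² / 31.2 = 1195 W

1190 W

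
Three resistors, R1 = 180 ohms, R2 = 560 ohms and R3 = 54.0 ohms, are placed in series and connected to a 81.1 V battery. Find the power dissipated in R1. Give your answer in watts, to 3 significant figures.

1.88 W

Series elements share the same current, so find I first, then use P = I²R.
R_total = 180 + 560 + 54.0 = 794.0 Ω
I = V / R_total = 81.1 / 794.0 = 0.1021 A
P_R1 = I² × R1 = (0.1021)² × 180 = 1.878 W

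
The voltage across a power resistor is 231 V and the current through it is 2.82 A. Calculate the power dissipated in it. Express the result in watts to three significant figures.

Both the voltage across and the current through the element are known, so P = V I applies directly.
P = 231 V × 2.820 A = 651.4 W

651 W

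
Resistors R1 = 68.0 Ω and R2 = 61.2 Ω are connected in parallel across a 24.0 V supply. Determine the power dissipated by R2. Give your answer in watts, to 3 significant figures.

9.41 W

R2 sits directly across the source, so P = V²/R with V = 24.0 V.
P_R2 = V² / R2 = (24.0)² / 61.2 Ω = 9.412 W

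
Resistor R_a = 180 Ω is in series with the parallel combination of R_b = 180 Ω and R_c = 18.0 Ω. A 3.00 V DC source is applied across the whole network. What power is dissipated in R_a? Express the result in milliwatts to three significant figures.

42.0 mW

First combine the parallel branches into one equivalent R_p, then R_a + R_p is a series pair.
R_p = (180×18.0)/(180+18.0) = 16.36 Ω
R_total = 180 + 16.36 = 196.4 Ω
I = V / R_total = 3.00 / 196.4 = 0.01528 A
The full supply current passes through R_a: P = I²R.
P_R_a = (0.01528)² × 180 = 0.04201 W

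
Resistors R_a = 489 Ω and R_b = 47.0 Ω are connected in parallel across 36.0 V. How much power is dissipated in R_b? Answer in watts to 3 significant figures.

27.6 W

R_b sits directly across the source, so P = V²/R with V = 36.0 V.
P_R_b = V² / R_b = (36.0)² / 47.0 Ω = 27.57 W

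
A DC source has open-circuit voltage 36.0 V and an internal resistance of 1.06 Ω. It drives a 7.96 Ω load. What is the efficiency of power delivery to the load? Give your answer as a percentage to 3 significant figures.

88.2 %

Both r and R carry the same current, so the power split is just the resistance split: η = R/(R+r).
η = R / (R + r) = 7.96 / (7.96 + 1.06) = 0.8825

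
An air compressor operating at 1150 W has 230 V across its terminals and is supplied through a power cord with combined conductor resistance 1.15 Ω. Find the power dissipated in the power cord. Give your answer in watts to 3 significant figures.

28.7 W

Only the current and the line resistance are needed for the I²R loss.
I = P / V = 1150 / 230 = 5.000 A through the power cord.
P_line = I² R_line = (5.000)² × 1.15 = 28.75 W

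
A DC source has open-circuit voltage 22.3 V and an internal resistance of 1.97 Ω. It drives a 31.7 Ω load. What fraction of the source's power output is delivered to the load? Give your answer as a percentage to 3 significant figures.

94.1 %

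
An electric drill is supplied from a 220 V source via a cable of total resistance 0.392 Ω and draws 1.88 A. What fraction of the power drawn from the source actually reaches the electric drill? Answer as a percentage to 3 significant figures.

99.7 %

The cable carries the full 1.88 A.
P_line = I² R_line = (1.880)² × 0.392 = 1.385 W
P_source = V I = 220 × 1.880 = 413.6 W; P_load = 412.2 W
η = P_load / P_source = 412.2 / 413.6 = 0.9967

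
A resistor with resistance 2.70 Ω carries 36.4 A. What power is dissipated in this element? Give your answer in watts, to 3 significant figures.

3580 W

The current through and the resistance of the element are both given; use P = I²R.
P = (36.40 A)² × 2.70 Ω = 3577 W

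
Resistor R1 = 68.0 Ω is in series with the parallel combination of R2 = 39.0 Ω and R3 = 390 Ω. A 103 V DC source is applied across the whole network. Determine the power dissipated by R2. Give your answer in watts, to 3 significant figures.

Reduce the parallel pair to R_p first; the network is then a simple series string.
R_p = (39.0×390)/(39.0+390) = 35.45 Ω
R_total = 68.0 + 35.45 = 103.5 Ω
I = V / R_total = 103 / 103.5 = 0.9956 A
Voltage across the parallel pair: V_p = I × R_p = 0.9956 × 35.45 = 35.30 V
R2 is across V_p, so use P = V²/R for that branch.
P_R2 = (35.30)² / 39.0 = 31.95 W

31.9 W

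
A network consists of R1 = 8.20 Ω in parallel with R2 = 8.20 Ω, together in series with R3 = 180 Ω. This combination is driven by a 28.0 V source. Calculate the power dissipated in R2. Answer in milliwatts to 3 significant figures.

Collapse the R1‖R2 pair into one equivalent R_p; then R_p and R3 form a series string.
R_p = (8.20×8.20)/(8.20+8.20) = 4.100 Ω
R_total = R_p + 180 = 4.100 + 180 = 184.1 Ω
I = V / R_total = 28.0 / 184.1 = 0.1521 A
Voltage across the parallel pair: V_p = I × R_p = 0.1521 × 4.100 = 0.6236 V
R2 sits across V_p; its power is V_p²/R.
P_R2 = (0.6236)² / 8.20 = 0.04742 W

47.4 mW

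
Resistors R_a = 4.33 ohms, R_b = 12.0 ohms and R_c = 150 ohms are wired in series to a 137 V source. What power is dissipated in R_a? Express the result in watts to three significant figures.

Every series element carries the same I. Get I from the total resistance, then P = I² × R_a.
R_total = 4.33 + 12.0 + 150 = 166.3 Ω
I = V / R_total = 137 / 166.3 = 0.8237 A
P_R_a = I² × R_a = (0.8237)² × 4.33 = 2.938 W

2.94 W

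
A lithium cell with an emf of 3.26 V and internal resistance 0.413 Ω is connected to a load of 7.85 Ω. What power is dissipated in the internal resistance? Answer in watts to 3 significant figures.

0.0643 W

r is in series with the load, so it carries the full circuit current — the loss in it is I²r.
I = ε / (r + R) = 3.26 / (0.413 + 7.85) = 0.3945 A
P_int = I² r = (0.3945)² × 0.413 = 0.06429 W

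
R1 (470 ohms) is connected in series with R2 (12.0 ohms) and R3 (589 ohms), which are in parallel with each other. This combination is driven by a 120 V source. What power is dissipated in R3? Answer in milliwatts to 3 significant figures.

14.6 mW

Reduce the parallel pair to R_p first; the network is then a simple series string.
R_p = (12.0×589)/(12.0+589) = 11.76 Ω
R_total = 470 + 11.76 = 481.8 Ω
I = V / R_total = 120 / 481.8 = 0.2491 A
Voltage across the parallel pair: V_p = I × R_p = 0.2491 × 11.76 = 2.929 V
With V_p across R3, its power is V_p²/R3.
P_R3 = (2.929)² / 589 = 0.01457 W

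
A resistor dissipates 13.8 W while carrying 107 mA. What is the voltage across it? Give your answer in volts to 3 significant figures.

129 V

Rearranging the power relation for the two known quantities gives V = P / I.
V = 13.8 / 0.1070 = 129.0 V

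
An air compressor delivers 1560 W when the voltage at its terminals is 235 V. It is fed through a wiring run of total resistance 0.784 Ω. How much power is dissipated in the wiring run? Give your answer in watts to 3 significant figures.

The wiring run and load are in series, so the same current flows in both; the loss is I²R_line.
I = P / V = 1560 / 235 = 6.638 A through the wiring run.
P_line = I² R_line = (6.638)² × 0.784 = 34.55 W

34.5 W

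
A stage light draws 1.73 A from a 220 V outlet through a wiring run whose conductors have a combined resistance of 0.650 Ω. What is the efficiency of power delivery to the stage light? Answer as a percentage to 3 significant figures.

99.5 %

The wiring run carries the full 1.73 A.
P_line = I² R_line = (1.730)² × 0.650 = 1.945 W
P_source = V I = 220 × 1.730 = 380.6 W; P_load = 378.7 W
η = P_load / P_source = 378.7 / 380.6 = 0.9949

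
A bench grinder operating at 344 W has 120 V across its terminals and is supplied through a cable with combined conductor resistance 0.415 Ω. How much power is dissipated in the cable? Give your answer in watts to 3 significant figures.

3.41 W

Only the current and the line resistance are needed for the I²R loss.
I = P / V = 344 / 120 = 2.867 A through the cable.
P_line = I² R_line = (2.867)² × 0.415 = 3.410 W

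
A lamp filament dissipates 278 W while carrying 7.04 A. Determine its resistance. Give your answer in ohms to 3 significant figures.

From P = V I = I²R = V²/R, with the two given quantities we get R = P / I².
R = 278 / (7.040)² = 5.609 Ω

5.61 Ω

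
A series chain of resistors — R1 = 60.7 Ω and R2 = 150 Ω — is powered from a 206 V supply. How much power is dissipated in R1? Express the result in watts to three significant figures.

Series elements share the same current, so find I first, then use P = I²R.
R_total = 60.7 + 150 = 210.7 Ω
I = V / R_total = 206 / 210.7 = 0.9777 A
P_R1 = I² × R1 = (0.9777)² × 60.7 = 58.02 W

58.0 W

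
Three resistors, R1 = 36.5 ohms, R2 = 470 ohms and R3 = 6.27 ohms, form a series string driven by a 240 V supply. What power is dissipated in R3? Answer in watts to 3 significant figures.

1.37 W

The current is common to all series resistors; compute it, then apply P = I²R for the target.
R_total = 36.5 + 470 + 6.27 = 512.8 Ω
I = V / R_total = 240 / 512.8 = 0.4680 A
P_R3 = I² × R3 = (0.4680)² × 6.27 = 1.374 W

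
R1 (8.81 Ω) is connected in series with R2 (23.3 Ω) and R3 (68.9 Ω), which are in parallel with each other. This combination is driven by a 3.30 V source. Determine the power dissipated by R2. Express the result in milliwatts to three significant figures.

206 mW

Collapse R2‖R3 to a single equivalent, reducing the network to two series elements.
R_p = (23.3×68.9)/(23.3+68.9) = 17.41 Ω
R_total = 8.81 + 17.41 = 26.22 Ω
I = V / R_total = 3.30 / 26.22 = 0.1258 A
Voltage across the parallel pair: V_p = I × R_p = 0.1258 × 17.41 = 2.191 V
R2 sees V_p directly, so P = V_p² / R2.
P_R2 = (2.191)² / 23.3 = 0.2061 W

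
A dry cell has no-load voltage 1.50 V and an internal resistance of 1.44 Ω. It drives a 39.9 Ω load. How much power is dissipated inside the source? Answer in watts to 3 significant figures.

0.00190 W

r is in series with the load, so it carries the full circuit current — the loss in it is I²r.
I = ε / (r + R) = 1.50 / (1.44 + 39.9) = 0.03628 A
P_int = I² r = (0.03628)² × 1.44 = 0.001896 W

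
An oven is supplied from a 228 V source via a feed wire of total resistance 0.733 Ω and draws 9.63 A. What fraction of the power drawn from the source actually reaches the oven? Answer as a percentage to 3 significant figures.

The feed wire carries the full 9.63 A.
P_line = I² R_line = (9.630)² × 0.733 = 67.98 W
P_source = V I = 228 × 9.630 = 2196 W; P_load = 2128 W
η = P_load / P_source = 2128 / 2196 = 0.9690

96.9 %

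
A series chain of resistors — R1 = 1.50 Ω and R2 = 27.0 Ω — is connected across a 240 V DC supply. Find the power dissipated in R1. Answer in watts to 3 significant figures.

Since the resistors are in series they all carry the loop current I = V/R_total; the power in any one is I²R.
R_total = 1.50 + 27.0 = 28.50 Ω
I = V / R_total = 240 / 28.50 = 8.421 A
P_R1 = I² × R1 = (8.421)² × 1.50 = 106.4 W

106 W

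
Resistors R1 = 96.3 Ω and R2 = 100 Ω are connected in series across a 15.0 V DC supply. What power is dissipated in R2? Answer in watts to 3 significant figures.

In a series string the same current flows through every resistor — find that current, then P = I²R for the one we want.
R_total = 96.3 + 100 = 196.3 Ω
I = V / R_total = 15.0 / 196.3 = 0.07641 A
P_R2 = I² × R2 = (0.07641)² × 100 = 0.5839 W

0.584 W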